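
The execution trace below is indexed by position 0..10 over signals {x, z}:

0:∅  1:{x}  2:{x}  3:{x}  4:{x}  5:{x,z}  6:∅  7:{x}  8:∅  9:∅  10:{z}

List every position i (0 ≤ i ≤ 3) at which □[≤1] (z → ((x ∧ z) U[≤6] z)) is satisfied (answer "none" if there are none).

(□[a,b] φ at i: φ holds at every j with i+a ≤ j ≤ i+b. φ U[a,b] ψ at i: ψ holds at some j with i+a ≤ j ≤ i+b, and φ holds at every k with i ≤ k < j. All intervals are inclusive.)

0, 1, 2, 3

Evaluate at each i in [0,3]:
  i=0: ✓ (all of [0,1])
  i=1: ✓ (all of [1,2])
  i=2: ✓ (all of [2,3])
  i=3: ✓ (all of [3,4])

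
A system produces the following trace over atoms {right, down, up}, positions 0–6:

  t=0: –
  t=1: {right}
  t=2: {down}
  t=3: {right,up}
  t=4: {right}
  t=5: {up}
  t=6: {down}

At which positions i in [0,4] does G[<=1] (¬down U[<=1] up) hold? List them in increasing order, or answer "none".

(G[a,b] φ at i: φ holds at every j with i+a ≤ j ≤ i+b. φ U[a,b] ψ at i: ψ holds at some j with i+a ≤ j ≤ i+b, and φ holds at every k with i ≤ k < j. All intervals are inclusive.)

Evaluate at each i in [0,4]:
  i=0: ✗ (fails at j=0)
  i=1: ✗ (fails at j=1)
  i=2: ✗ (fails at j=2)
  i=3: ✓ (all of [3,4])
  i=4: ✓ (all of [4,5])

3, 4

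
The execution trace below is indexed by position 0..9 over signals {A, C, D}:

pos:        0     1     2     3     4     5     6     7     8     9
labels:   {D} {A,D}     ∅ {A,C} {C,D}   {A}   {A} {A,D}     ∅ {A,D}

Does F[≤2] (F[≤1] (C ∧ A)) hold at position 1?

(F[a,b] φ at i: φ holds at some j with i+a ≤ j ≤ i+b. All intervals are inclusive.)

Check F[≤1] (C ∧ A) at each j in [1,3]:
  j=1: fails (none in [1,2])
  j=2: holds (witness at 3)
  j=3: holds (witness at 3)
Found at j=2 → formula holds.

Yes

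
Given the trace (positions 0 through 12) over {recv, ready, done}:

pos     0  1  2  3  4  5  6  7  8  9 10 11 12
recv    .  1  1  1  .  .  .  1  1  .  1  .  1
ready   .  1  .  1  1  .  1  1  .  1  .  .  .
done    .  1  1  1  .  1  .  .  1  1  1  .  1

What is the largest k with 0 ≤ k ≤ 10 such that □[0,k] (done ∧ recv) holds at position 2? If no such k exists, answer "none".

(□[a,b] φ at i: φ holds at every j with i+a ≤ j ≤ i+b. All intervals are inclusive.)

(done ∧ recv) must hold from j=2 onward; find where it first fails.
  j=2: holds
  j=3: holds
  j=4: fails
Holds on [2,3], so largest k = 1.

1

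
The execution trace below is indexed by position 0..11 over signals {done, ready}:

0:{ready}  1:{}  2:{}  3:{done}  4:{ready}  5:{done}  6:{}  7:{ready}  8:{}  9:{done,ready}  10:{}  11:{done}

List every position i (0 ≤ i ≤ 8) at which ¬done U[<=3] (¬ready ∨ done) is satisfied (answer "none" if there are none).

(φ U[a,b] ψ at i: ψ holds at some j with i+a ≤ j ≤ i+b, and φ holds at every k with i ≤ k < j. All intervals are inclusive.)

Evaluate at each i in [0,8]:
  i=0: ✓ (rhs at j=1; lhs holds on [0,0])
  i=1: ✓ (rhs at j=1)
  i=2: ✓ (rhs at j=2)
  i=3: ✓ (rhs at j=3)
  i=4: ✓ (rhs at j=5; lhs holds on [4,4])
  i=5: ✓ (rhs at j=5)
  i=6: ✓ (rhs at j=6)
  i=7: ✓ (rhs at j=8; lhs holds on [7,7])
  i=8: ✓ (rhs at j=8)

0, 1, 2, 3, 4, 5, 6, 7, 8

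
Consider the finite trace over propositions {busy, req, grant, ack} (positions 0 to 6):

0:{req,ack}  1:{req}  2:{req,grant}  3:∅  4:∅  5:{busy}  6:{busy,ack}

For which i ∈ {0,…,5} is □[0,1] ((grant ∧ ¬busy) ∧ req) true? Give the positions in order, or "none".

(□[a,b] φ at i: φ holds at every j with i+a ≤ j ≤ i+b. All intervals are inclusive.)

Evaluate at each i in [0,5]:
  i=0: ✗ (fails at j=0)
  i=1: ✗ (fails at j=1)
  i=2: ✗ (fails at j=3)
  i=3: ✗ (fails at j=3)
  i=4: ✗ (fails at j=4)
  i=5: ✗ (fails at j=5)

none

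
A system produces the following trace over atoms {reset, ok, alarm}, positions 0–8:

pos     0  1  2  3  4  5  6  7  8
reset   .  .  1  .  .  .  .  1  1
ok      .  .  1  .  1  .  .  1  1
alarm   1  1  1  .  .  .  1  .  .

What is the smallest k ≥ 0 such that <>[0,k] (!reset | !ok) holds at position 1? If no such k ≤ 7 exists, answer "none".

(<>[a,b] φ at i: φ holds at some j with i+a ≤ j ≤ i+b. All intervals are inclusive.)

0

Scan j = 1,2,… for (!reset | !ok):
  j=1: holds
First hit at j=1, so smallest k = 1-1 = 0.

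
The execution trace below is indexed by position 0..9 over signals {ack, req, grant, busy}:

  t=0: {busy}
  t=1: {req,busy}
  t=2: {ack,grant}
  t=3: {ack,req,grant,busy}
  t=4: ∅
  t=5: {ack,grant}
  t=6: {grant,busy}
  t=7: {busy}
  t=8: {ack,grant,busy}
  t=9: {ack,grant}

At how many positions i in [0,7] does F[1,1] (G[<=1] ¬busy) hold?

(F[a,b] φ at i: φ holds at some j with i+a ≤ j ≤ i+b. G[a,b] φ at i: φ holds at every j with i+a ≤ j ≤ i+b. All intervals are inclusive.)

Evaluate at each i in [0,7]:
  i=0: ✗ (none in [1,1])
  i=1: ✗ (none in [2,2])
  i=2: ✗ (none in [3,3])
  i=3: ✓ (witness j=4)
  i=4: ✗ (none in [5,5])
  i=5: ✗ (none in [6,6])
  i=6: ✗ (none in [7,7])
  i=7: ✗ (none in [8,8])
Positions where it holds: {3} → 1.

1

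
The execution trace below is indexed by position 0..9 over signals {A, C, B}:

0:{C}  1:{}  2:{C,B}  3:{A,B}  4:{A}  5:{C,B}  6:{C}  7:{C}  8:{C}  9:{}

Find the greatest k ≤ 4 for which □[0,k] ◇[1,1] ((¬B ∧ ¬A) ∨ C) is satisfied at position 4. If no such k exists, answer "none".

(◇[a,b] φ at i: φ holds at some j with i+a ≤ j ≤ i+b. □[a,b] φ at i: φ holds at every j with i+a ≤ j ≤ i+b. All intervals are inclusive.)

4

◇[1,1] ((¬B ∧ ¬A) ∨ C) must hold from j=4 onward; find where it first fails.
  j=4: holds
  j=5: holds
  j=6: holds
  j=7: holds
  j=8: holds
Holds through j=8; largest k = 4.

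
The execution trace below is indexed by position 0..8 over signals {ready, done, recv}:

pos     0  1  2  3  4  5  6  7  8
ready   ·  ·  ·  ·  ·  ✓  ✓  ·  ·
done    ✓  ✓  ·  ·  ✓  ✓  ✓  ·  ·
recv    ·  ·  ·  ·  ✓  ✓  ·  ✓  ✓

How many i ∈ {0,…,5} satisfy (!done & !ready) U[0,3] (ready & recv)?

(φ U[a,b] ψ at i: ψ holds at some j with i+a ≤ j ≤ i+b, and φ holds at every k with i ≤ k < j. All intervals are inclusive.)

Evaluate at each i in [0,5]:
  i=0: ✗ (no rhs in [0,3])
  i=1: ✗ (no rhs in [1,4])
  i=2: ✗ (lhs fails at k=4 before rhs at j=5)
  i=3: ✗ (lhs fails at k=4 before rhs at j=5)
  i=4: ✗ (lhs fails at k=4 before rhs at j=5)
  i=5: ✓ (rhs at j=5)
Positions where it holds: {5} → 1.

1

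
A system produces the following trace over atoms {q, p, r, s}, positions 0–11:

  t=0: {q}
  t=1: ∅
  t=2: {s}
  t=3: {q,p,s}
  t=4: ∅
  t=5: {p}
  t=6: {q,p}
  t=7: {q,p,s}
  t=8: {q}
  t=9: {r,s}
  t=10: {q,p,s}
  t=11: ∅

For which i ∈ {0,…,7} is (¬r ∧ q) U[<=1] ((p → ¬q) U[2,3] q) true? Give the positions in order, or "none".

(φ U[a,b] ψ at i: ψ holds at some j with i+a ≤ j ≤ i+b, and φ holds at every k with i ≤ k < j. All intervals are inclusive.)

0, 1, 3, 4, 7

Evaluate at each i in [0,7]:
  i=0: ✓ (rhs at j=0)
  i=1: ✓ (rhs at j=1)
  i=2: ✗ (no rhs in [2,3])
  i=3: ✓ (rhs at j=4; lhs holds on [3,3])
  i=4: ✓ (rhs at j=4)
  i=5: ✗ (no rhs in [5,6])
  i=6: ✗ (no rhs in [6,7])
  i=7: ✓ (rhs at j=8; lhs holds on [7,7])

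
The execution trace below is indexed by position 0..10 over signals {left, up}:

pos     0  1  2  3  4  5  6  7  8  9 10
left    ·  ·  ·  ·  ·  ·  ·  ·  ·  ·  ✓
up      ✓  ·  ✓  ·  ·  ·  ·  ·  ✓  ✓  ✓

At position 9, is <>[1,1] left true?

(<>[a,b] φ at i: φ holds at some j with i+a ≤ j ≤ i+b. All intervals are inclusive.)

Yes

Check left at each j in [10,10]:
  j=10: true
Found at j=10 → formula holds.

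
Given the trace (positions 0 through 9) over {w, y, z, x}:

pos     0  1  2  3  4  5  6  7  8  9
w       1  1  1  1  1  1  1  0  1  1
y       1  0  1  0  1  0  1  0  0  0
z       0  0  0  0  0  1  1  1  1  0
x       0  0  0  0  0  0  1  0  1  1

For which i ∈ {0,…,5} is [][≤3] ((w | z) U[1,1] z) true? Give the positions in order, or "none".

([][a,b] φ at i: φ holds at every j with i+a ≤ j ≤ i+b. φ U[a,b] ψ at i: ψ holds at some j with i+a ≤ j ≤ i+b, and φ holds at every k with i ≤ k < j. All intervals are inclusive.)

Evaluate at each i in [0,5]:
  i=0: ✗ (fails at j=0)
  i=1: ✗ (fails at j=1)
  i=2: ✗ (fails at j=2)
  i=3: ✗ (fails at j=3)
  i=4: ✓ (all of [4,7])
  i=5: ✗ (fails at j=8)

4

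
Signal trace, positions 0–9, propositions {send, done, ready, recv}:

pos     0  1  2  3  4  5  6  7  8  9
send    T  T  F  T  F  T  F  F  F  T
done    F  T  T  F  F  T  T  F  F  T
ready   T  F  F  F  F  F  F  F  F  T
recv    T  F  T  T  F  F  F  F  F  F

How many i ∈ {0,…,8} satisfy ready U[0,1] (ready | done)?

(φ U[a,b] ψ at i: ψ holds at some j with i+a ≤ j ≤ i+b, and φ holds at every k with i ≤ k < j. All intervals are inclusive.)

5

Evaluate at each i in [0,8]:
  i=0: ✓ (rhs at j=0)
  i=1: ✓ (rhs at j=1)
  i=2: ✓ (rhs at j=2)
  i=3: ✗ (no rhs in [3,4])
  i=4: ✗ (lhs fails at k=4 before rhs at j=5)
  i=5: ✓ (rhs at j=5)
  i=6: ✓ (rhs at j=6)
  i=7: ✗ (no rhs in [7,8])
  i=8: ✗ (lhs fails at k=8 before rhs at j=9)
Positions where it holds: {0, 1, 2, 5, 6} → 5.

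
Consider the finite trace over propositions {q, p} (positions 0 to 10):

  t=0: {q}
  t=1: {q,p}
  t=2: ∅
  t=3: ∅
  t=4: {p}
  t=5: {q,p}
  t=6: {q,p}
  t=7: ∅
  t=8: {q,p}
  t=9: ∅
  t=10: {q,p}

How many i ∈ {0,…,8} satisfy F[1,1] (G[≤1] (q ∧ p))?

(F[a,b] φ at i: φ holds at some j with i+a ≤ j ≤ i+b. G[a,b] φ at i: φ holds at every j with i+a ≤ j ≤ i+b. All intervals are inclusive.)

Evaluate at each i in [0,8]:
  i=0: ✗ (none in [1,1])
  i=1: ✗ (none in [2,2])
  i=2: ✗ (none in [3,3])
  i=3: ✗ (none in [4,4])
  i=4: ✓ (witness j=5)
  i=5: ✗ (none in [6,6])
  i=6: ✗ (none in [7,7])
  i=7: ✗ (none in [8,8])
  i=8: ✗ (none in [9,9])
Positions where it holds: {4} → 1.

1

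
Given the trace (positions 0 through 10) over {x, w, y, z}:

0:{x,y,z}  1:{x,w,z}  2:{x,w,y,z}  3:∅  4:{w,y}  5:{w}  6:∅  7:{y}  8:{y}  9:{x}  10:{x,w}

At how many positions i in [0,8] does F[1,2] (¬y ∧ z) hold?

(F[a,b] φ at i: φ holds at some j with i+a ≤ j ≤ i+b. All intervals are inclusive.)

1

Evaluate at each i in [0,8]:
  i=0: ✓ (witness j=1)
  i=1: ✗ (none in [2,3])
  i=2: ✗ (none in [3,4])
  i=3: ✗ (none in [4,5])
  i=4: ✗ (none in [5,6])
  i=5: ✗ (none in [6,7])
  i=6: ✗ (none in [7,8])
  i=7: ✗ (none in [8,9])
  i=8: ✗ (none in [9,10])
Positions where it holds: {0} → 1.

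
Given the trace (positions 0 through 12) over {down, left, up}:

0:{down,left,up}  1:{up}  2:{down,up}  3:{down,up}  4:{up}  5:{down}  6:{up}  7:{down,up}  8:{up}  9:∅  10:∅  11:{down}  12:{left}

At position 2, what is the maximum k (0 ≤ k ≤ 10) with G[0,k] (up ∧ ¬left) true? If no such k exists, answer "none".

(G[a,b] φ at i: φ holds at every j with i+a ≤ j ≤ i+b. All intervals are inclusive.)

2

(up ∧ ¬left) must hold from j=2 onward; find where it first fails.
  j=2: holds
  j=3: holds
  j=4: holds
  j=5: fails
Holds on [2,4], so largest k = 2.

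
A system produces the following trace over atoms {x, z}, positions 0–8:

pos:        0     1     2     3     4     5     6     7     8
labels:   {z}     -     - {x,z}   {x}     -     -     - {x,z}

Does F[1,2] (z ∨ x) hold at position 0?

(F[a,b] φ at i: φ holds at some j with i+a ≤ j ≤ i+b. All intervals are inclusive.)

No

Check (z ∨ x) at each j in [1,2]:
  j=1: false
  j=2: false
No position in the window satisfies it → formula fails.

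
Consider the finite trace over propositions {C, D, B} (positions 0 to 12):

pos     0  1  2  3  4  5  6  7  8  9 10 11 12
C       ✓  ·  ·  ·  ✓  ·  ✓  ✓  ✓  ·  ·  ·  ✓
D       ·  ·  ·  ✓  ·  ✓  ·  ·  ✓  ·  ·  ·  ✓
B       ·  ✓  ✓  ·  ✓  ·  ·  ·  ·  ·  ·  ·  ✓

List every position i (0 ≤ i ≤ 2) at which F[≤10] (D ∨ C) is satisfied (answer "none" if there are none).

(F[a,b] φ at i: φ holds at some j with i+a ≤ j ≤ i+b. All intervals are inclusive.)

Evaluate at each i in [0,2]:
  i=0: ✓ (witness j=0)
  i=1: ✓ (witness j=3)
  i=2: ✓ (witness j=3)

0, 1, 2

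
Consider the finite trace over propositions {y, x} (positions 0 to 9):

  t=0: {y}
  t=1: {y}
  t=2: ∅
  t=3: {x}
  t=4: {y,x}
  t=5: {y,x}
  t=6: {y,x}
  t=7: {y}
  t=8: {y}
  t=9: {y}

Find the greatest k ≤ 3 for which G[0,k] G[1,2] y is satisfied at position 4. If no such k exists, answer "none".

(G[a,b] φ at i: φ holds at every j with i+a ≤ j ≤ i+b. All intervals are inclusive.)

G[1,2] y must hold from j=4 onward; find where it first fails.
  j=4: holds
  j=5: holds
  j=6: holds
  j=7: holds
Holds through j=7; largest k = 3.

3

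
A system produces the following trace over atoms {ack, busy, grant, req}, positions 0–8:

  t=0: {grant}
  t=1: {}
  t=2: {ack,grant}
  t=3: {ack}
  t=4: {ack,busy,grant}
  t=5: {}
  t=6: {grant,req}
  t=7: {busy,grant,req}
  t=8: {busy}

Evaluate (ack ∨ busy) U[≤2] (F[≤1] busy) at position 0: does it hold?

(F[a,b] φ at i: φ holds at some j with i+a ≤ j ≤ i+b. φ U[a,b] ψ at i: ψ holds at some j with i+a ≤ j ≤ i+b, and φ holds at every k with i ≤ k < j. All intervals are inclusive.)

No

Need some j in [0,2] with F[≤1] busy, and (ack ∨ busy) at every k in [0,j-1].
  j=0: F[≤1] busy — fails (none in [0,1]).
  j=1: F[≤1] busy — fails (none in [1,2]).
  j=2: F[≤1] busy — fails (none in [2,3]).
No j in the window works → until fails.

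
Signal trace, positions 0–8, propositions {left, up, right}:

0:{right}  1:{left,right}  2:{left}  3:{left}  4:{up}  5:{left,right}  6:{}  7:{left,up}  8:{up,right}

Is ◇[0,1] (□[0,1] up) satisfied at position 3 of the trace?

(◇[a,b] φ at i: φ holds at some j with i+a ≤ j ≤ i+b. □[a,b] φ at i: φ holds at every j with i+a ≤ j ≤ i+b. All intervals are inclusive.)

Check □[0,1] up at each j in [3,4]:
  j=3: fails at 3
  j=4: fails at 5
No position in the window satisfies it → formula fails.

Does not hold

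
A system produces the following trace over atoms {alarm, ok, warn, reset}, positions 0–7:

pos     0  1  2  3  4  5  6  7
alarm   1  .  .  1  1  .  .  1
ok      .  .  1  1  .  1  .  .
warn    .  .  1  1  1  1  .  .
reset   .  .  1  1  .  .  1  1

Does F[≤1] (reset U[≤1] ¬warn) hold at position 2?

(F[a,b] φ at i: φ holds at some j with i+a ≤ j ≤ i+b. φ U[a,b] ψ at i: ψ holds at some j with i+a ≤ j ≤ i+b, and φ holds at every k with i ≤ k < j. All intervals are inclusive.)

Check (reset U[≤1] ¬warn) at each j in [2,3]:
  j=2: fails
  j=3: fails
No position in the window satisfies it → formula fails.

No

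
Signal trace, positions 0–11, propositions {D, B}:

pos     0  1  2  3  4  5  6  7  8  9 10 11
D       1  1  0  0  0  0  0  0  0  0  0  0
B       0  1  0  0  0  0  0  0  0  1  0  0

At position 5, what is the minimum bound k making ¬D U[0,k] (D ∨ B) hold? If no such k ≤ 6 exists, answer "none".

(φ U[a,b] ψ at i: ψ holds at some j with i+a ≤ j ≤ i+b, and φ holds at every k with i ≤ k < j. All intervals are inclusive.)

4

Need earliest j ≥ 5 with (D ∨ B), and ¬D at every k in [5,j-1].
  j=5: rhs fails.
  j=6: rhs fails.
  j=7: rhs fails.
  j=8: rhs fails.
  j=9: rhs holds; lhs holds on [5,8]. k = 4.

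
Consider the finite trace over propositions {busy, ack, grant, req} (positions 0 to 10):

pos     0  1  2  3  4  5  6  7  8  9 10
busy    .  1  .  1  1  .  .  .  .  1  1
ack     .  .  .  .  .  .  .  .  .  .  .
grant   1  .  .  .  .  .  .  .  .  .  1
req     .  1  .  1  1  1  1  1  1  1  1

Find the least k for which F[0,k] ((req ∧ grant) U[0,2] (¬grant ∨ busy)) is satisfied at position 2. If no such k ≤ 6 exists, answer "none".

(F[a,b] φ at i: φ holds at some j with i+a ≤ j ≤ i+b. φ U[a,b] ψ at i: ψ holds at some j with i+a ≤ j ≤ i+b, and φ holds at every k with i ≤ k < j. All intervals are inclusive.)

0

Scan j = 2,3,… for ((req ∧ grant) U[0,2] (¬grant ∨ busy)):
  j=2: holds
First hit at j=2, so smallest k = 2-2 = 0.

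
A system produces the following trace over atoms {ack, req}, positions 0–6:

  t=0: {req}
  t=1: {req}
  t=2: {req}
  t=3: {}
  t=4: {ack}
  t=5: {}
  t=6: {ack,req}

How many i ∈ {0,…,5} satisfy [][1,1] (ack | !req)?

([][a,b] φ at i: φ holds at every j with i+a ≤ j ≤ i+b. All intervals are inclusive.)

4

Evaluate at each i in [0,5]:
  i=0: ✗ (fails at j=1)
  i=1: ✗ (fails at j=2)
  i=2: ✓ (all of [3,3])
  i=3: ✓ (all of [4,4])
  i=4: ✓ (all of [5,5])
  i=5: ✓ (all of [6,6])
Positions where it holds: {2, 3, 4, 5} → 4.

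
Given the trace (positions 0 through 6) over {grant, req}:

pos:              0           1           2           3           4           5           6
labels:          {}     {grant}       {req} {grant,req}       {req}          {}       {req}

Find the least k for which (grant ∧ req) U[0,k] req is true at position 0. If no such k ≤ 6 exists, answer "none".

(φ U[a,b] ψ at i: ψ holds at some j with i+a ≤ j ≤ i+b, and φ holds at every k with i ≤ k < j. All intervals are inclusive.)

none

Need earliest j ≥ 0 with req, and (grant ∧ req) at every k in [0,j-1].
  j=0: rhs fails.
  j=1: rhs fails.
  j=2: rhs holds but lhs fails at k=0.
  j=3: rhs holds but lhs fails at k=0.
  j=4: rhs holds but lhs fails at k=0.
  j=5: rhs fails.
  j=6: rhs holds but lhs fails at k=0.
No witness within the range → none.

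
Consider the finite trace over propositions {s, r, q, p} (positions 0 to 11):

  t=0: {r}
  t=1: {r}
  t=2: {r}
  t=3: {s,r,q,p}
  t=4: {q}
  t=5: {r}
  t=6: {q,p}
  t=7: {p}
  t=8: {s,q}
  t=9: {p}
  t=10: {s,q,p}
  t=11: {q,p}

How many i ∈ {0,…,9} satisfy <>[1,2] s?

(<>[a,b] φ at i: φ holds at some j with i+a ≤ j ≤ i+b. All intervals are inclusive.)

Evaluate at each i in [0,9]:
  i=0: ✗ (none in [1,2])
  i=1: ✓ (witness j=3)
  i=2: ✓ (witness j=3)
  i=3: ✗ (none in [4,5])
  i=4: ✗ (none in [5,6])
  i=5: ✗ (none in [6,7])
  i=6: ✓ (witness j=8)
  i=7: ✓ (witness j=8)
  i=8: ✓ (witness j=10)
  i=9: ✓ (witness j=10)
Positions where it holds: {1, 2, 6, 7, 8, 9} → 6.

6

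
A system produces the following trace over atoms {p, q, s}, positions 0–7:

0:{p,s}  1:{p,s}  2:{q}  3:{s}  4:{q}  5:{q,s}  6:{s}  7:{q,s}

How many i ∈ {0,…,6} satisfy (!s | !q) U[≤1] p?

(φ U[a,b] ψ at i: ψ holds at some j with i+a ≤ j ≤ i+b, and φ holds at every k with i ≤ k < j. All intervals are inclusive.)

2

Evaluate at each i in [0,6]:
  i=0: ✓ (rhs at j=0)
  i=1: ✓ (rhs at j=1)
  i=2: ✗ (no rhs in [2,3])
  i=3: ✗ (no rhs in [3,4])
  i=4: ✗ (no rhs in [4,5])
  i=5: ✗ (no rhs in [5,6])
  i=6: ✗ (no rhs in [6,7])
Positions where it holds: {0, 1} → 2.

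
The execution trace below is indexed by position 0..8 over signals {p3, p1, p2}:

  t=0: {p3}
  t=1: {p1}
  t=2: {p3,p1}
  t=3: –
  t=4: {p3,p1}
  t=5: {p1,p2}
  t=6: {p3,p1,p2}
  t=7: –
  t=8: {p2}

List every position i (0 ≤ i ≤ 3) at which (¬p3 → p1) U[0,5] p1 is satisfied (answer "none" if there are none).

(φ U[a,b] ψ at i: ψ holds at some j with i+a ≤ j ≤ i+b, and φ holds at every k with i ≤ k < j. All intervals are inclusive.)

Evaluate at each i in [0,3]:
  i=0: ✓ (rhs at j=1; lhs holds on [0,0])
  i=1: ✓ (rhs at j=1)
  i=2: ✓ (rhs at j=2)
  i=3: ✗ (lhs fails at k=3 before rhs at j=4)

0, 1, 2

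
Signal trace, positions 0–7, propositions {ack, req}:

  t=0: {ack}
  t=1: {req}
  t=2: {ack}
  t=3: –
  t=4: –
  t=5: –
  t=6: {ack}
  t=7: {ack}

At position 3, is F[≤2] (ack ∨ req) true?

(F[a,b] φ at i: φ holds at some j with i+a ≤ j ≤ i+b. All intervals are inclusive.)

Check (ack ∨ req) at each j in [3,5]:
  j=3: false
  j=4: false
  j=5: false
No position in the window satisfies it → formula fails.

False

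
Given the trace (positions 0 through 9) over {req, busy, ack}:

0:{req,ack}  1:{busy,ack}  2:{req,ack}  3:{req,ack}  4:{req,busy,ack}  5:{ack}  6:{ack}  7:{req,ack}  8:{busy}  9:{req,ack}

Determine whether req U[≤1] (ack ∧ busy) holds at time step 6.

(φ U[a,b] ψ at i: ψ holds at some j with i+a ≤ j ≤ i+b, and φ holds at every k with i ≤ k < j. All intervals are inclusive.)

Need some j in [6,7] with (ack ∧ busy), and req at every k in [6,j-1].
  j=6: (ack ∧ busy) false.
  j=7: (ack ∧ busy) false.
No j in the window works → until fails.

False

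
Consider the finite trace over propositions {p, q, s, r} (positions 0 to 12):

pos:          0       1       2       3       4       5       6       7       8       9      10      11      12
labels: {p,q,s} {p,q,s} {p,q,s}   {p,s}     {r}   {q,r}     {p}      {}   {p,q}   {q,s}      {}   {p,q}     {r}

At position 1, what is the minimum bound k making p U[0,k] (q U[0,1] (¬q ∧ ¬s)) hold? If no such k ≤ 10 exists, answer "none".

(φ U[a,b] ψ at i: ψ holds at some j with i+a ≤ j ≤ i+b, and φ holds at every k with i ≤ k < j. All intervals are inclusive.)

3

Need earliest j ≥ 1 with (q U[0,1] (¬q ∧ ¬s)), and p at every k in [1,j-1].
  j=1: rhs fails.
  j=2: rhs fails.
  j=3: rhs fails.
  j=4: rhs holds; lhs holds on [1,3]. k = 3.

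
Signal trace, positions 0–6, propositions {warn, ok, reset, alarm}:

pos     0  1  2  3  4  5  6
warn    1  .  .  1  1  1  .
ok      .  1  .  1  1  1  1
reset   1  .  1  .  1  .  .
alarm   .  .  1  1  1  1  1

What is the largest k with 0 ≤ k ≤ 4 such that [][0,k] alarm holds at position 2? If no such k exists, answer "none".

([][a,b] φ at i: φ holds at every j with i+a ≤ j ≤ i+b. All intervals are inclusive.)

alarm must hold from j=2 onward; find where it first fails.
  j=2: holds
  j=3: holds
  j=4: holds
  j=5: holds
  j=6: holds
Holds through j=6; largest k = 4.

4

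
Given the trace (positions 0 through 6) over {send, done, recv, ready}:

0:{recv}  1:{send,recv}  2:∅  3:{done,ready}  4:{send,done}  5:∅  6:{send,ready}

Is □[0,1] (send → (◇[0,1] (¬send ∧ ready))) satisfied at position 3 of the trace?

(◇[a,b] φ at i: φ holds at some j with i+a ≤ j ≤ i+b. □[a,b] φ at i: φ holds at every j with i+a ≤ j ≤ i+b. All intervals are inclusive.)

Check (send → (◇[0,1] (¬send ∧ ready))) at every j in [3,4]:
  j=3: antecedent false → ✓
  j=4: antecedent true; consequent fails (none in [4,5]) → ✗
Fails at j=4 → formula fails.

Does not hold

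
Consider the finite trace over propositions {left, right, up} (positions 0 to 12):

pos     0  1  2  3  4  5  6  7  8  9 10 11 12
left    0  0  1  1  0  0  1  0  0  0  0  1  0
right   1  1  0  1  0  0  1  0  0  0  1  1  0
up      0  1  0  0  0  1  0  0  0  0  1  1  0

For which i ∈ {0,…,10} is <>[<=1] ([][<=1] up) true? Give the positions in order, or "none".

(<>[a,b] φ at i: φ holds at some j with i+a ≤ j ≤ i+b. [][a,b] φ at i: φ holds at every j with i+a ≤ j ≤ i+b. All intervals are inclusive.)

Evaluate at each i in [0,10]:
  i=0: ✗ (none in [0,1])
  i=1: ✗ (none in [1,2])
  i=2: ✗ (none in [2,3])
  i=3: ✗ (none in [3,4])
  i=4: ✗ (none in [4,5])
  i=5: ✗ (none in [5,6])
  i=6: ✗ (none in [6,7])
  i=7: ✗ (none in [7,8])
  i=8: ✗ (none in [8,9])
  i=9: ✓ (witness j=10)
  i=10: ✓ (witness j=10)

9, 10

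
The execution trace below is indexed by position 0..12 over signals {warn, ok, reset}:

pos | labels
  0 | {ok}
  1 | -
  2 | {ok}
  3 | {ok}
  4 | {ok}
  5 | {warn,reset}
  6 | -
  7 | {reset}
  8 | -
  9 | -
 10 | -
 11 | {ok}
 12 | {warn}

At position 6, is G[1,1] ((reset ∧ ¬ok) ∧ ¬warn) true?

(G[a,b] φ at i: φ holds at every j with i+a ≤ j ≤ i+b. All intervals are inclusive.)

Check ((reset ∧ ¬ok) ∧ ¬warn) at every j in [7,7]:
  j=7: true
All positions satisfy it → formula holds.

True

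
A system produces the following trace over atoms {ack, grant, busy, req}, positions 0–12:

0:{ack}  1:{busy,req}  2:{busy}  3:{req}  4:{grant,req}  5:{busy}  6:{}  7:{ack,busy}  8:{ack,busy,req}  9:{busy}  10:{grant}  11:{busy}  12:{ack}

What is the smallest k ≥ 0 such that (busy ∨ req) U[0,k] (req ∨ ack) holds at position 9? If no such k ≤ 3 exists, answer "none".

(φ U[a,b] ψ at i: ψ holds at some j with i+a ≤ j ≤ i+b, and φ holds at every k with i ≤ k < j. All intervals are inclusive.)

none

Need earliest j ≥ 9 with (req ∨ ack), and (busy ∨ req) at every k in [9,j-1].
  j=9: rhs fails.
  j=10: rhs fails.
  j=11: rhs fails.
  j=12: rhs holds but lhs fails at k=10.
No witness within the range → none.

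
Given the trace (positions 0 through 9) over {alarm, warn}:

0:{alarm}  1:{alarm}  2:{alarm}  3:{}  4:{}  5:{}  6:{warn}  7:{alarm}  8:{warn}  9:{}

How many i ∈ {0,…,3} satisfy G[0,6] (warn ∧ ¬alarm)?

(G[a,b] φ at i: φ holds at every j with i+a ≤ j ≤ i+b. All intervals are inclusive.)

Evaluate at each i in [0,3]:
  i=0: ✗ (fails at j=0)
  i=1: ✗ (fails at j=1)
  i=2: ✗ (fails at j=2)
  i=3: ✗ (fails at j=3)
Positions where it holds: {} → 0.

0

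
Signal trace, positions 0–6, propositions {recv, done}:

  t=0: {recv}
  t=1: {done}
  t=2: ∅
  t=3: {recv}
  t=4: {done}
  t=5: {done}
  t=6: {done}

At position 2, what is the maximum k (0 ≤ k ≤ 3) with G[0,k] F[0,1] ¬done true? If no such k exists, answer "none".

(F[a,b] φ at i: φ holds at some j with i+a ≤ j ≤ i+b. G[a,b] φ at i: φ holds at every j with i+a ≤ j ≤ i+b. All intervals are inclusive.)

1

F[0,1] ¬done must hold from j=2 onward; find where it first fails.
  j=2: holds
  j=3: holds
  j=4: fails
Holds on [2,3], so largest k = 1.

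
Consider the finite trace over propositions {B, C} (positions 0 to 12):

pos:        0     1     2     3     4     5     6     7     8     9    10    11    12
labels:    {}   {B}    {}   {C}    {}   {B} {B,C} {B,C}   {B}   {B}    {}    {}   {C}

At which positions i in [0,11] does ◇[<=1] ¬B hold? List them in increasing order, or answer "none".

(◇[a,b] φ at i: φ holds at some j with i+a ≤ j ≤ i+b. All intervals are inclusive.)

0, 1, 2, 3, 4, 9, 10, 11

Evaluate at each i in [0,11]:
  i=0: ✓ (witness j=0)
  i=1: ✓ (witness j=2)
  i=2: ✓ (witness j=2)
  i=3: ✓ (witness j=3)
  i=4: ✓ (witness j=4)
  i=5: ✗ (none in [5,6])
  i=6: ✗ (none in [6,7])
  i=7: ✗ (none in [7,8])
  i=8: ✗ (none in [8,9])
  i=9: ✓ (witness j=10)
  i=10: ✓ (witness j=10)
  i=11: ✓ (witness j=11)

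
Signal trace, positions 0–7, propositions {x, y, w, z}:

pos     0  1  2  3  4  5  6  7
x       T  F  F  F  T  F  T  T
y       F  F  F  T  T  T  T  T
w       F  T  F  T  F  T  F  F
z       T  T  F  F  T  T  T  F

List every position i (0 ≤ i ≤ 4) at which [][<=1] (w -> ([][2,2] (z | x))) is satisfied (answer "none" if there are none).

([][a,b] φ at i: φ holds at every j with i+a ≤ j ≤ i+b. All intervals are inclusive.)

Evaluate at each i in [0,4]:
  i=0: ✗ (fails at j=1)
  i=1: ✗ (fails at j=1)
  i=2: ✓ (all of [2,3])
  i=3: ✓ (all of [3,4])
  i=4: ✓ (all of [4,5])

2, 3, 4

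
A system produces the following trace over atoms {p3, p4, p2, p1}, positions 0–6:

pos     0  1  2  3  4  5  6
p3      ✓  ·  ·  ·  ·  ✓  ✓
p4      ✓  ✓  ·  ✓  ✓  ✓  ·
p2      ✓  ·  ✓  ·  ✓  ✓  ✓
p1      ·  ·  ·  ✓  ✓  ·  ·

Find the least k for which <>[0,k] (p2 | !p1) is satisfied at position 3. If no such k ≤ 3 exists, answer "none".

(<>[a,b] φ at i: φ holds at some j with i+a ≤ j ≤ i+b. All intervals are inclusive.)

1

Scan j = 3,4,… for (p2 | !p1):
  j=3: fails
  j=4: holds
First hit at j=4, so smallest k = 4-3 = 1.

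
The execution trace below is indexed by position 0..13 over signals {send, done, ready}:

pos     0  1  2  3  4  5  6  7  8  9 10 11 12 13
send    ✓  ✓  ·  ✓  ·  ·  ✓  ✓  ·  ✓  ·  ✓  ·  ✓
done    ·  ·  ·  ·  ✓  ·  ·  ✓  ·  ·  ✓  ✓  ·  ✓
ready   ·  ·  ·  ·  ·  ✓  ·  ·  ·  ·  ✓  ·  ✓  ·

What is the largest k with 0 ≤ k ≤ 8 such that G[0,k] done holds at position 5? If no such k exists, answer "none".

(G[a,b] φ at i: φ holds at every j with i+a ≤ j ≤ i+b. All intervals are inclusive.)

done must hold from j=5 onward; find where it first fails.
  j=5: fails → no k works.

none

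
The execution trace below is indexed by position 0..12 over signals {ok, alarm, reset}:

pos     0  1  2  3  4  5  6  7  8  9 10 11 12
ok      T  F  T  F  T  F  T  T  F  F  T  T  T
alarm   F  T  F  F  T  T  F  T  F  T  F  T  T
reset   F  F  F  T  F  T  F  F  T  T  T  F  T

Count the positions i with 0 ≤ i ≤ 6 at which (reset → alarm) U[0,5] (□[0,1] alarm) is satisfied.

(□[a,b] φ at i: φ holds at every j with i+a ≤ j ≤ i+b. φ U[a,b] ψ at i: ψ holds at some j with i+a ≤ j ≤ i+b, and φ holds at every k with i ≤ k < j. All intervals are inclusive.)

Evaluate at each i in [0,6]:
  i=0: ✗ (lhs fails at k=3 before rhs at j=4)
  i=1: ✗ (lhs fails at k=3 before rhs at j=4)
  i=2: ✗ (lhs fails at k=3 before rhs at j=4)
  i=3: ✗ (lhs fails at k=3 before rhs at j=4)
  i=4: ✓ (rhs at j=4)
  i=5: ✗ (no rhs in [5,10])
  i=6: ✗ (lhs fails at k=8 before rhs at j=11)
Positions where it holds: {4} → 1.

1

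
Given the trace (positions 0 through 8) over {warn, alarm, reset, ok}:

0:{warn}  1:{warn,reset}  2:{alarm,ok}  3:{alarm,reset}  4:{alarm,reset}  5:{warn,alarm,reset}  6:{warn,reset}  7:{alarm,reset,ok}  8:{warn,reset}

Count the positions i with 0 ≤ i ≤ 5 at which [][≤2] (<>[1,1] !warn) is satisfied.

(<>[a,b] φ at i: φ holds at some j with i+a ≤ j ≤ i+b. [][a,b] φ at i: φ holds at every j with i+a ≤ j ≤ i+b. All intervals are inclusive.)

Evaluate at each i in [0,5]:
  i=0: ✗ (fails at j=0)
  i=1: ✓ (all of [1,3])
  i=2: ✗ (fails at j=4)
  i=3: ✗ (fails at j=4)
  i=4: ✗ (fails at j=4)
  i=5: ✗ (fails at j=5)
Positions where it holds: {1} → 1.

1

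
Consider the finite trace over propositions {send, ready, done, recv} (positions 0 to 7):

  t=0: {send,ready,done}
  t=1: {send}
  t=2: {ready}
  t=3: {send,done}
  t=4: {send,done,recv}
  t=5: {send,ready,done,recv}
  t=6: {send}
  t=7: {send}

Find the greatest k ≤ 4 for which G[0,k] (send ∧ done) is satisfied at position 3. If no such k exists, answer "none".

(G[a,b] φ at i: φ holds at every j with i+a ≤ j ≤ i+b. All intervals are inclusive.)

2

(send ∧ done) must hold from j=3 onward; find where it first fails.
  j=3: holds
  j=4: holds
  j=5: holds
  j=6: fails
Holds on [3,5], so largest k = 2.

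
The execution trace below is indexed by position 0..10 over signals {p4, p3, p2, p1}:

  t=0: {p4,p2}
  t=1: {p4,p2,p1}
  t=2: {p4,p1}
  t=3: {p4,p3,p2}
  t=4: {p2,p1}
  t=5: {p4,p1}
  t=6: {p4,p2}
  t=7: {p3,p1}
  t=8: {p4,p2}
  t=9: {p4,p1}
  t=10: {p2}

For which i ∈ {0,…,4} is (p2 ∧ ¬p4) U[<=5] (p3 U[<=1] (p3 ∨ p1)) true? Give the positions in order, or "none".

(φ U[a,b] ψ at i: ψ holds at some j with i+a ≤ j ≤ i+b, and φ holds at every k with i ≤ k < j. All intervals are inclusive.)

Evaluate at each i in [0,4]:
  i=0: ✗ (lhs fails at k=0 before rhs at j=1)
  i=1: ✓ (rhs at j=1)
  i=2: ✓ (rhs at j=2)
  i=3: ✓ (rhs at j=3)
  i=4: ✓ (rhs at j=4)

1, 2, 3, 4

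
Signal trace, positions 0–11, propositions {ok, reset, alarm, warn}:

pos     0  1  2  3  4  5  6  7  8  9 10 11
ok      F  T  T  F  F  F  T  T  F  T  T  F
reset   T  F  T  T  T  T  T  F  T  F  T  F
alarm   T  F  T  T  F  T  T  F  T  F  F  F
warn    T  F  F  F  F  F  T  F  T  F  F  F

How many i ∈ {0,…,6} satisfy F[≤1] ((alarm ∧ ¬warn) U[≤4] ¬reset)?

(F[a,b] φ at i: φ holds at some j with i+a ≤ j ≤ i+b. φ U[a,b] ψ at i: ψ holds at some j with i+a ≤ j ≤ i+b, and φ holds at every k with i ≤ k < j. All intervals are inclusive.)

3

Evaluate at each i in [0,6]:
  i=0: ✓ (witness j=1)
  i=1: ✓ (witness j=1)
  i=2: ✗ (none in [2,3])
  i=3: ✗ (none in [3,4])
  i=4: ✗ (none in [4,5])
  i=5: ✗ (none in [5,6])
  i=6: ✓ (witness j=7)
Positions where it holds: {0, 1, 6} → 3.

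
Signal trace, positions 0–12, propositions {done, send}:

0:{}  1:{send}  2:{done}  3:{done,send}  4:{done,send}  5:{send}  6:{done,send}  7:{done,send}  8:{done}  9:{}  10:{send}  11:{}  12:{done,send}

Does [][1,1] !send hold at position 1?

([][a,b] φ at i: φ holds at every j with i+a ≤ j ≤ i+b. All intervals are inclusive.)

Check !send at every j in [2,2]:
  j=2: true
All positions satisfy it → formula holds.

True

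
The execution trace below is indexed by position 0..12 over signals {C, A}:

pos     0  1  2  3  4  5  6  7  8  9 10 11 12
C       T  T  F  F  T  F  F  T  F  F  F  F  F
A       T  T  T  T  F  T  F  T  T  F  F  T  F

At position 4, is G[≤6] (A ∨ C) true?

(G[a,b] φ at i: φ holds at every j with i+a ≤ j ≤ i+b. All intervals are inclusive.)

False

Check (A ∨ C) at every j in [4,10]:
  j=4: true
  j=5: true
  j=6: false
  j=7: true
  j=8: true
  j=9: false
  j=10: false
Fails at j=6 → formula fails.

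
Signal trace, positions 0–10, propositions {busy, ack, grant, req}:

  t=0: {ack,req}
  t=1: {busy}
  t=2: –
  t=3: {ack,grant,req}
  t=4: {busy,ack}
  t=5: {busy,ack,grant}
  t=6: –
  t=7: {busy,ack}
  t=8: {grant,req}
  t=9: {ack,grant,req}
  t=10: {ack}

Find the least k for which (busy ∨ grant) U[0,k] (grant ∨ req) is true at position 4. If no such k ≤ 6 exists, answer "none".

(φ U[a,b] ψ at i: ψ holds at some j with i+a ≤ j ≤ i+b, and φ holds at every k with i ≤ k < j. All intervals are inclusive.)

Need earliest j ≥ 4 with (grant ∨ req), and (busy ∨ grant) at every k in [4,j-1].
  j=4: rhs fails.
  j=5: rhs holds; lhs holds on [4,4]. k = 1.

1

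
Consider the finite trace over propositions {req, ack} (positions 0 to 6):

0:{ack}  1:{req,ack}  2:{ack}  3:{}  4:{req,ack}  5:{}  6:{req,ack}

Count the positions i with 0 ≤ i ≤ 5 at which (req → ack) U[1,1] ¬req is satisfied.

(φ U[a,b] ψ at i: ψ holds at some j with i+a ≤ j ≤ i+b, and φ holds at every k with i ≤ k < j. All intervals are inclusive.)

3

Evaluate at each i in [0,5]:
  i=0: ✗ (no rhs in [1,1])
  i=1: ✓ (rhs at j=2; lhs holds on [1,1])
  i=2: ✓ (rhs at j=3; lhs holds on [2,2])
  i=3: ✗ (no rhs in [4,4])
  i=4: ✓ (rhs at j=5; lhs holds on [4,4])
  i=5: ✗ (no rhs in [6,6])
Positions where it holds: {1, 2, 4} → 3.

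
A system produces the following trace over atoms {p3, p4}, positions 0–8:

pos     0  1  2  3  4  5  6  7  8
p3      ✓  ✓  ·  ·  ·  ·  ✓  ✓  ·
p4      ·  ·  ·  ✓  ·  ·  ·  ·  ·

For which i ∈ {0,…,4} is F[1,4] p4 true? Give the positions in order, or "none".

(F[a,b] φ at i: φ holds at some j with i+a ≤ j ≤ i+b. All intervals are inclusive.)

Evaluate at each i in [0,4]:
  i=0: ✓ (witness j=3)
  i=1: ✓ (witness j=3)
  i=2: ✓ (witness j=3)
  i=3: ✗ (none in [4,7])
  i=4: ✗ (none in [5,8])

0, 1, 2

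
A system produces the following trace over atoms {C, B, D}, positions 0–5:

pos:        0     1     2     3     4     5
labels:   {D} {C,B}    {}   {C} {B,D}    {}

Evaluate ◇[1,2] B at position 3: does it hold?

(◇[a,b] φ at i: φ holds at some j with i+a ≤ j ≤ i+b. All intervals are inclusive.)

Check B at each j in [4,5]:
  j=4: true
  j=5: false
Found at j=4 → formula holds.

Yes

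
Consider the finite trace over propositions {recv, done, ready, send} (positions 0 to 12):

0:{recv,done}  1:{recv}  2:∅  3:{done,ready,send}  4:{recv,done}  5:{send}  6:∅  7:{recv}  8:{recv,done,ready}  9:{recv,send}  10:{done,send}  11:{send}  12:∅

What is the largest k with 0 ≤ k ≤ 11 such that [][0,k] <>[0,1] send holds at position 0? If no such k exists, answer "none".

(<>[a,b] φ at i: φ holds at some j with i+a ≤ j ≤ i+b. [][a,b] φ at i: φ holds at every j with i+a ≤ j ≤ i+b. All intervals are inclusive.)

<>[0,1] send must hold from j=0 onward; find where it first fails.
  j=0: fails → no k works.

none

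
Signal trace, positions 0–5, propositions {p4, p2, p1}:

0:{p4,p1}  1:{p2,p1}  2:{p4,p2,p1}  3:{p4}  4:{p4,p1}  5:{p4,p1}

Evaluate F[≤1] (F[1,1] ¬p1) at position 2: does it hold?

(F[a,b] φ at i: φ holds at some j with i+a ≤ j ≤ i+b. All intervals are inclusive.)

Yes

Check F[1,1] ¬p1 at each j in [2,3]:
  j=2: holds (witness at 3)
  j=3: fails (none in [4,4])
Found at j=2 → formula holds.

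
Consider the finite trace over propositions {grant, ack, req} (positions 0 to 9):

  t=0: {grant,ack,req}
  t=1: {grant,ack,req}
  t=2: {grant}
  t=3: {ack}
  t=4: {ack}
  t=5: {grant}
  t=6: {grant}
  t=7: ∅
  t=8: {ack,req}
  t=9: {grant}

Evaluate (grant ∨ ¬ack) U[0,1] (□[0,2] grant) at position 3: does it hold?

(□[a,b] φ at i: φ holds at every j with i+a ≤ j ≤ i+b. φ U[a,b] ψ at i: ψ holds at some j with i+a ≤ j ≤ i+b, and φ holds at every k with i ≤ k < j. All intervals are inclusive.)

Does not hold

Need some j in [3,4] with □[0,2] grant, and (grant ∨ ¬ack) at every k in [3,j-1].
  j=3: □[0,2] grant — fails at 3.
  j=4: □[0,2] grant — fails at 4.
No j in the window works → until fails.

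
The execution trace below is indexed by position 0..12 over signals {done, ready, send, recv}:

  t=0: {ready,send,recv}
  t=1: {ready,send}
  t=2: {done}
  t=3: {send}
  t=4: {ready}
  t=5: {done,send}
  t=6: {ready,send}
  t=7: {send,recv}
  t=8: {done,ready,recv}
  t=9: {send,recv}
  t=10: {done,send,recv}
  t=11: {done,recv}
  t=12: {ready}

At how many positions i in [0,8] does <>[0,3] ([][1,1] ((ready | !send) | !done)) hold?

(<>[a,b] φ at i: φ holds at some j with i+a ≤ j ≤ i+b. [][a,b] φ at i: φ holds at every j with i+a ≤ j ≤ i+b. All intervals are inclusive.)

9

Evaluate at each i in [0,8]:
  i=0: ✓ (witness j=0)
  i=1: ✓ (witness j=1)
  i=2: ✓ (witness j=2)
  i=3: ✓ (witness j=3)
  i=4: ✓ (witness j=5)
  i=5: ✓ (witness j=5)
  i=6: ✓ (witness j=6)
  i=7: ✓ (witness j=7)
  i=8: ✓ (witness j=8)
Positions where it holds: {0, 1, 2, 3, 4, 5, 6, 7, 8} → 9.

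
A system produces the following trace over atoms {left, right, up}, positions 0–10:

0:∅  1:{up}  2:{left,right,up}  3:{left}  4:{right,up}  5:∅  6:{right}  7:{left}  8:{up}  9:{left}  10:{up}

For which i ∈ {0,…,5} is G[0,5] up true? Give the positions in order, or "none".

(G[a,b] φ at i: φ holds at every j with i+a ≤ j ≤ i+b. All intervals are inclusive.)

none

Evaluate at each i in [0,5]:
  i=0: ✗ (fails at j=0)
  i=1: ✗ (fails at j=3)
  i=2: ✗ (fails at j=3)
  i=3: ✗ (fails at j=3)
  i=4: ✗ (fails at j=5)
  i=5: ✗ (fails at j=5)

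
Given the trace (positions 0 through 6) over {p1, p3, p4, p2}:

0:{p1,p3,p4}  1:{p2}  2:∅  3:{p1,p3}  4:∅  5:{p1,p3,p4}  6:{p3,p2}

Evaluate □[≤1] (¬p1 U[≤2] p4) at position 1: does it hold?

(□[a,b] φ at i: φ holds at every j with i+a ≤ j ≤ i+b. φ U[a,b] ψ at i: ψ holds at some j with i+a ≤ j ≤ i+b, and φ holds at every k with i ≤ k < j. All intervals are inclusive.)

No

Check (¬p1 U[≤2] p4) at every j in [1,2]:
  j=1: fails
  j=2: fails
Fails at j=1 → formula fails.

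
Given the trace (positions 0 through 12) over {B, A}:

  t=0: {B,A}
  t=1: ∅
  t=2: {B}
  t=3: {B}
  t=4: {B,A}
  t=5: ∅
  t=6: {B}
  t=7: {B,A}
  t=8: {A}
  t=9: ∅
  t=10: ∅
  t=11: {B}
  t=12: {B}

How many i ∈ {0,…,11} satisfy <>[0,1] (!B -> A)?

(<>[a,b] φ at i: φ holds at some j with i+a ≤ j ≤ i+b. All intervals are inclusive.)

Evaluate at each i in [0,11]:
  i=0: ✓ (witness j=0)
  i=1: ✓ (witness j=2)
  i=2: ✓ (witness j=2)
  i=3: ✓ (witness j=3)
  i=4: ✓ (witness j=4)
  i=5: ✓ (witness j=6)
  i=6: ✓ (witness j=6)
  i=7: ✓ (witness j=7)
  i=8: ✓ (witness j=8)
  i=9: ✗ (none in [9,10])
  i=10: ✓ (witness j=11)
  i=11: ✓ (witness j=11)
Positions where it holds: {0, 1, 2, 3, 4, 5, 6, 7, 8, 10, 11} → 11.

11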